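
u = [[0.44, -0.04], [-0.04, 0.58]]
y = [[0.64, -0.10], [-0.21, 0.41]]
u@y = [[0.29, -0.06], [-0.15, 0.24]]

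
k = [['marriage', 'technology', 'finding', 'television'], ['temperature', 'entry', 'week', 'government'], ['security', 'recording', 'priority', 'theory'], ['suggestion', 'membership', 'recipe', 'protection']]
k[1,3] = 'government'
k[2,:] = ['security', 'recording', 'priority', 'theory']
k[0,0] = 'marriage'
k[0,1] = 'technology'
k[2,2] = 'priority'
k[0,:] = ['marriage', 'technology', 'finding', 'television']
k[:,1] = ['technology', 'entry', 'recording', 'membership']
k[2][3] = 'theory'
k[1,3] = 'government'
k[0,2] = 'finding'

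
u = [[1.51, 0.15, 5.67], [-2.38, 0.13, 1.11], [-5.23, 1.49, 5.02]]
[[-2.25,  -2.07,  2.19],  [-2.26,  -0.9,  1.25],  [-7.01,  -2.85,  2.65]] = u @ [[0.66, 0.19, -0.35], [-0.50, 0.17, -1.17], [-0.56, -0.42, 0.51]]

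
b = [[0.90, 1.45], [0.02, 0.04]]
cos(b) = [[0.61, -0.63], [-0.01, 0.99]]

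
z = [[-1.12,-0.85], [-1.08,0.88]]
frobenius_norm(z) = 1.98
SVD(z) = [[-0.72, -0.69], [-0.69, 0.72]] @ diag([1.5558929175410299, 1.2234775147691366]) @ [[1.0, 0.00], [-0.0, 1.00]]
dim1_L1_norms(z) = [1.97, 1.96]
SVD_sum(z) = [[-1.12, -0.0], [-1.08, -0.00]] + [[0.00, -0.85], [-0.0, 0.88]]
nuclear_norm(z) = 2.78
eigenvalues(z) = [-1.5, 1.26]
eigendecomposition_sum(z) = [[-1.3, -0.46],[-0.59, -0.21]] + [[0.18, -0.39], [-0.49, 1.09]]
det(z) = -1.90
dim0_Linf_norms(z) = [1.12, 0.88]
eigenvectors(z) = [[-0.91, 0.34], [-0.41, -0.94]]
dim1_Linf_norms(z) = [1.12, 1.08]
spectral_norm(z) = 1.56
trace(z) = -0.24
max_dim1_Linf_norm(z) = 1.12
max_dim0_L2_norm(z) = 1.56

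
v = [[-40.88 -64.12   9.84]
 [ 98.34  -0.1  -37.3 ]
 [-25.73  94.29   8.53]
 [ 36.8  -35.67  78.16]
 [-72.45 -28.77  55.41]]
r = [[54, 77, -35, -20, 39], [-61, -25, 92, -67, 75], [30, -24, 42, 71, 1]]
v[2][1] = 94.29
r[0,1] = 77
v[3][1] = -35.67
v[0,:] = [-40.88, -64.12, 9.84]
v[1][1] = -0.1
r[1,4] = 75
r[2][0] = 30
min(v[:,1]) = -64.12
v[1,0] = 98.34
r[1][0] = -61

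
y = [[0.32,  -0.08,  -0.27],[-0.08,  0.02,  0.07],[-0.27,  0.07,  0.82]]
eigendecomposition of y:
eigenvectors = [[0.4, -0.88, -0.24], [-0.1, 0.22, -0.97], [-0.91, -0.42, 0.0]]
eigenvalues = [0.95, 0.21, -0.0]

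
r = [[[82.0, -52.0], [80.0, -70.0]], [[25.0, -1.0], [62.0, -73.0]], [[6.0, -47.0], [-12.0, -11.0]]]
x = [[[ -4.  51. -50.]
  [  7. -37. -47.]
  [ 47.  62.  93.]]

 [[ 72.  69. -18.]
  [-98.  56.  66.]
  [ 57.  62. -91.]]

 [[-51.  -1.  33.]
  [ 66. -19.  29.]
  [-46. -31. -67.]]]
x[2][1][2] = 29.0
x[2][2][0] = -46.0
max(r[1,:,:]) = 62.0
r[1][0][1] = -1.0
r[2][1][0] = -12.0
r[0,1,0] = 80.0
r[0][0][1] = -52.0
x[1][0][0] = 72.0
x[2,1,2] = 29.0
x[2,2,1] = -31.0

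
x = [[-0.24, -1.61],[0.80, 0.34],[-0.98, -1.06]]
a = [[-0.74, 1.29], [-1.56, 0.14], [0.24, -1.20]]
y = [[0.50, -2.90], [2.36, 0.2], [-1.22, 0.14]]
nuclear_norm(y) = 5.60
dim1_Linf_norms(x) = [1.61, 0.8, 1.06]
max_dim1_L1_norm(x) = 2.04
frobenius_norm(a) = 2.48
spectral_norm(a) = 2.13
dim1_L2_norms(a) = [1.49, 1.57, 1.22]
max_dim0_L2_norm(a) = 1.77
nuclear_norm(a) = 3.40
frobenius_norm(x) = 2.34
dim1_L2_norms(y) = [2.94, 2.37, 1.23]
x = y + a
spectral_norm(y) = 3.03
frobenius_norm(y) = 3.97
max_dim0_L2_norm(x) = 1.96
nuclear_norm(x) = 3.04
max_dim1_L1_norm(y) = 3.4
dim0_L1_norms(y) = [4.08, 3.24]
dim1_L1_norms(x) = [1.85, 1.14, 2.04]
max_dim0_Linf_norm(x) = 1.61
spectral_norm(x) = 2.18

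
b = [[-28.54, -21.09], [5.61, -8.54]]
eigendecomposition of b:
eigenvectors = [[(0.89+0j), (0.89-0j)], [-0.42-0.18j, -0.42+0.18j]]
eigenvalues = [(-18.54+4.28j), (-18.54-4.28j)]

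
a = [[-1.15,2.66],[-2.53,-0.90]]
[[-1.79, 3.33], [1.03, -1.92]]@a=[[-6.37, -7.76], [3.67, 4.47]]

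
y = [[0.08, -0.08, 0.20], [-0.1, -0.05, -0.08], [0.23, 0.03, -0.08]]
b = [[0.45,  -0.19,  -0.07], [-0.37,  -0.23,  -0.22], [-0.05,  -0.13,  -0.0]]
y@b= [[0.06, -0.02, 0.01], [-0.02, 0.04, 0.02], [0.10, -0.04, -0.02]]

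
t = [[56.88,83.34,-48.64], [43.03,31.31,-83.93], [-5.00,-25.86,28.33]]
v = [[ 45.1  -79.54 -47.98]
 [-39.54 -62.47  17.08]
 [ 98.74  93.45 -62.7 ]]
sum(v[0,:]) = -82.42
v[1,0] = -39.54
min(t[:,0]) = -5.0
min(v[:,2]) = -62.7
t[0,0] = 56.88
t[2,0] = -5.0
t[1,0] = 43.03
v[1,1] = -62.47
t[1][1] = 31.31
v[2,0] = 98.74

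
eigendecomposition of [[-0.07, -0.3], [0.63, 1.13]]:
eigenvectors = [[-0.85, 0.28], [0.53, -0.96]]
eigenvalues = [0.12, 0.94]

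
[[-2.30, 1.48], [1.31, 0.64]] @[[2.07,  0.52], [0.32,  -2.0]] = [[-4.29, -4.16], [2.92, -0.60]]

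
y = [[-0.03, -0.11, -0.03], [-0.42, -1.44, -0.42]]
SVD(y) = [[-0.08, -1.0], [-1.00, 0.08]] @ diag([1.562143598980397, 0.00271590952962869]) @ [[0.27, 0.92, 0.27],  [-0.65, 0.38, -0.65]]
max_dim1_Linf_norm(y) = 1.44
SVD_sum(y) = [[-0.03, -0.11, -0.03], [-0.42, -1.44, -0.42]] + [[0.00,-0.0,0.00], [-0.00,0.00,-0.00]]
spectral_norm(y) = 1.56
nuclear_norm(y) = 1.56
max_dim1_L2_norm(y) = 1.56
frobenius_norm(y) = 1.56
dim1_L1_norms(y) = [0.17, 2.28]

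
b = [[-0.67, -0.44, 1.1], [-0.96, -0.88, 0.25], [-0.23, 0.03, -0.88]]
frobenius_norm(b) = 2.11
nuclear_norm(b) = 3.06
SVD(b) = [[-0.73,0.28,0.62], [-0.63,-0.62,-0.46], [0.25,-0.73,0.63]] @ diag([1.8090943161504685, 1.0625932656583141, 0.19306296136149256]) @ [[0.57, 0.49, -0.66],  [0.54, 0.38, 0.75],  [-0.62, 0.79, 0.05]]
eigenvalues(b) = [-0.36, -1.23, -0.84]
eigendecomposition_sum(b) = [[-0.23, 0.17, -0.4], [0.48, -0.36, 0.84], [0.13, -0.10, 0.22]] + [[-0.42, -0.67, 1.77],[-1.0, -1.61, 4.26],[-0.19, -0.30, 0.79]] + [[-0.02, 0.06, -0.28], [-0.44, 1.09, -4.85], [-0.17, 0.42, -1.90]]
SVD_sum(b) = [[-0.76, -0.65, 0.87], [-0.66, -0.56, 0.75], [0.26, 0.23, -0.30]] + [[0.16, 0.11, 0.23], [-0.36, -0.25, -0.50], [-0.42, -0.29, -0.59]] + [[-0.07, 0.09, 0.01],  [0.05, -0.07, -0.0],  [-0.08, 0.10, 0.01]]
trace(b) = -2.43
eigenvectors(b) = [[-0.42, 0.38, 0.05], [0.88, 0.91, 0.93], [0.23, 0.17, 0.36]]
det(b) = -0.37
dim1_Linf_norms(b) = [1.1, 0.96, 0.88]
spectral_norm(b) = 1.81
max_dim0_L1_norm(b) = 2.23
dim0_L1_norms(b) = [1.86, 1.35, 2.23]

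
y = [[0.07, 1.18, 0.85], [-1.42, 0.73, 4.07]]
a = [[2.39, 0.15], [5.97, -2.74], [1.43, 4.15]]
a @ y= [[-0.05, 2.93, 2.64], [4.31, 5.04, -6.08], [-5.79, 4.72, 18.11]]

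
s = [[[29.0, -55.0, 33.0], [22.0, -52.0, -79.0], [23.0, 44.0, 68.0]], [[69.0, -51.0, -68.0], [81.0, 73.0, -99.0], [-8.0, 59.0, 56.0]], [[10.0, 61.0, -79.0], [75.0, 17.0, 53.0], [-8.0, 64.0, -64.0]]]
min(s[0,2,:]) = 23.0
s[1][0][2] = -68.0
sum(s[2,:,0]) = 77.0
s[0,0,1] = -55.0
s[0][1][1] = -52.0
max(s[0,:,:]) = 68.0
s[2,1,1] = 17.0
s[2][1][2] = 53.0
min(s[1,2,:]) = -8.0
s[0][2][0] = 23.0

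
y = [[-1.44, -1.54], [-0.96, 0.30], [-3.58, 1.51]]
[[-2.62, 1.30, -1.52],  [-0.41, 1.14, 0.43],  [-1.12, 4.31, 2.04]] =y@ [[0.74, -1.12, -0.11], [1.01, 0.2, 1.09]]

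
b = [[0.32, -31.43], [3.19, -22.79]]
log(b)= [[(1.13+3.14j), (3.09+0j)], [(-0.31+0j), (3.4+3.14j)]]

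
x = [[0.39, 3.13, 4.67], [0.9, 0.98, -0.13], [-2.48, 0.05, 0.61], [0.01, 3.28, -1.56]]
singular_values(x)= [5.72, 3.72, 2.6]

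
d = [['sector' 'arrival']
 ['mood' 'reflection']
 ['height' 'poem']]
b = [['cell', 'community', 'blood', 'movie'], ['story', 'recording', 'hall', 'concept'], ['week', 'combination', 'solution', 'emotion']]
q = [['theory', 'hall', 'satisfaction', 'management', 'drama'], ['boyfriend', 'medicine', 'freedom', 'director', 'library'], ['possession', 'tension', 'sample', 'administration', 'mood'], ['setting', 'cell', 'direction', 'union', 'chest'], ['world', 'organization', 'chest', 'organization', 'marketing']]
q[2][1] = 'tension'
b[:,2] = ['blood', 'hall', 'solution']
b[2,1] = 'combination'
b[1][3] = 'concept'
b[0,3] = 'movie'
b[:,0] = ['cell', 'story', 'week']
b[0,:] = ['cell', 'community', 'blood', 'movie']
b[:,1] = ['community', 'recording', 'combination']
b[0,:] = ['cell', 'community', 'blood', 'movie']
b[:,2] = ['blood', 'hall', 'solution']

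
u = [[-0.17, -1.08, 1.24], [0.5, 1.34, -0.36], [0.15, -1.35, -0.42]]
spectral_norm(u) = 2.32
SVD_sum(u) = [[-0.22, -1.35, 0.51], [0.22, 1.33, -0.5], [-0.16, -1.00, 0.38]] + [[-0.12,0.28,0.70], [-0.01,0.03,0.08], [0.14,-0.34,-0.83]] + [[0.17, -0.01, 0.03], [0.3, -0.03, 0.06], [0.17, -0.01, 0.03]]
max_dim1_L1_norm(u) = 2.49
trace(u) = 0.75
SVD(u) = [[0.63, 0.64, 0.44],  [-0.62, 0.07, 0.78],  [0.47, -0.76, 0.45]] @ diag([2.3159651319155916, 1.1886599897225902, 0.39101526387583546]) @ [[-0.15, -0.92, 0.35], [-0.16, 0.37, 0.92], [0.98, -0.08, 0.20]]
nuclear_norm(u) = 3.90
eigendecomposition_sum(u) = [[(0.05+0.73j), (-0.67+1.55j), (0.28+0.16j)], [(0.2-0.29j), 0.72-0.38j, -0.06-0.15j], [-0.06+0.40j, -0.54+0.75j, 0.13+0.12j]] + [[0.05-0.73j,  (-0.67-1.55j),  0.28-0.16j], [(0.2+0.29j),  (0.72+0.38j),  -0.06+0.15j], [-0.06-0.40j,  -0.54-0.75j,  0.13-0.12j]] + [[(-0.26+0j), 0.26+0.00j, 0.67+0.00j], [(0.1-0j), -0.09-0.00j, (-0.24-0j)], [0.27-0.00j, -0.27-0.00j, -0.69-0.00j]]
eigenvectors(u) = [[(-0.81+0j), -0.81-0.00j, -0.68+0.00j], [0.30+0.24j, 0.30-0.24j, (0.25+0j)], [(-0.43-0.09j), (-0.43+0.09j), 0.69+0.00j]]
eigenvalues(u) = [(0.9+0.47j), (0.9-0.47j), (-1.05+0j)]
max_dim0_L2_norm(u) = 2.19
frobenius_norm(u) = 2.63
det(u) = -1.08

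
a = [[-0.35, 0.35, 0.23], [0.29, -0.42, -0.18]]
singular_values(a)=[0.77, 0.07]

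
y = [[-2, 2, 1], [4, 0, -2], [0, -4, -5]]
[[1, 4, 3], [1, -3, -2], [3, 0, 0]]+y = [[-1, 6, 4], [5, -3, -4], [3, -4, -5]]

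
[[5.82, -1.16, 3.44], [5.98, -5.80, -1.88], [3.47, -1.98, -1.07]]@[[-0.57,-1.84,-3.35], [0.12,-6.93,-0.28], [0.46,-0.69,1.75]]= [[-1.87, -5.04, -13.15], [-4.97, 30.49, -21.7], [-2.71, 8.07, -12.94]]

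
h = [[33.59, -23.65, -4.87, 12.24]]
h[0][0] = 33.59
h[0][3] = 12.24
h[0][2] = -4.87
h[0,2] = -4.87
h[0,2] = -4.87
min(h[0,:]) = -23.65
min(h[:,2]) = -4.87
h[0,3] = 12.24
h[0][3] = 12.24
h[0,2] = -4.87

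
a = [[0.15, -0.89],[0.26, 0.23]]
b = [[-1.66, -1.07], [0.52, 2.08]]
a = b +[[1.81, 0.18], [-0.26, -1.85]]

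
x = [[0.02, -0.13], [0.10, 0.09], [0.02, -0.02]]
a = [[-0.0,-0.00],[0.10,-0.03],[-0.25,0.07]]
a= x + [[-0.02, 0.13], [0.0, -0.12], [-0.27, 0.09]]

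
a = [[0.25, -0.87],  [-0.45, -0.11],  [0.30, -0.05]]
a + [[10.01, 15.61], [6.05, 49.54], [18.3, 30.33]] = [[10.26, 14.74],[5.60, 49.43],[18.6, 30.28]]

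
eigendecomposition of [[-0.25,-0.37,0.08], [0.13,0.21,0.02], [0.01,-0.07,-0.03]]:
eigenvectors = [[0.91+0.00j, (-0.73+0j), (-0.73-0j)], [(-0.32+0j), (0.49+0.21j), (0.49-0.21j)], [-0.27+0.00j, -0.36+0.22j, (-0.36-0.22j)]]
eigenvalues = [(-0.14+0j), (0.04+0.08j), (0.04-0.08j)]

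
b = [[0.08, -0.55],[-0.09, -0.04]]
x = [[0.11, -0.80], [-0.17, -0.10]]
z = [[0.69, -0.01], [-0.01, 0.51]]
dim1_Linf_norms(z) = [0.69, 0.51]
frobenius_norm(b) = 0.56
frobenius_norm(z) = 0.86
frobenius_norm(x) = 0.83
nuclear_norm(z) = 1.20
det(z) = 0.35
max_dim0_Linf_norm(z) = 0.69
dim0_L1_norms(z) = [0.7, 0.52]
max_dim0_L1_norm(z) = 0.7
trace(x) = 0.01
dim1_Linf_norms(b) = [0.55, 0.09]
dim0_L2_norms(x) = [0.2, 0.81]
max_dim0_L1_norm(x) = 0.9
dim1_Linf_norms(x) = [0.8, 0.17]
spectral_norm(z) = 0.69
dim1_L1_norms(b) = [0.63, 0.13]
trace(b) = 0.04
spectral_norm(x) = 0.81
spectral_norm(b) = 0.56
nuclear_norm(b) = 0.65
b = z @ x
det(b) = -0.05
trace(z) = 1.20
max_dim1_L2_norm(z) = 0.69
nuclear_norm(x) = 0.99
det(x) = -0.15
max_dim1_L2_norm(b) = 0.56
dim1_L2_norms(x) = [0.81, 0.2]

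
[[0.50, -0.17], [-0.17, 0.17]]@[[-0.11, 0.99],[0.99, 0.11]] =[[-0.22, 0.48], [0.19, -0.15]]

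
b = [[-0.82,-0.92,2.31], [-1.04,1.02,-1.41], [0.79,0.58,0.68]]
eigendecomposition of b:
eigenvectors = [[(0.93+0j),-0.36-0.18j,(-0.36+0.18j)], [(0.17+0j),0.87+0.00j,(0.87-0j)], [-0.33+0.00j,0.06-0.27j,(0.06+0.27j)]]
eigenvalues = [(-1.82+0j), (1.35+0.66j), (1.35-0.66j)]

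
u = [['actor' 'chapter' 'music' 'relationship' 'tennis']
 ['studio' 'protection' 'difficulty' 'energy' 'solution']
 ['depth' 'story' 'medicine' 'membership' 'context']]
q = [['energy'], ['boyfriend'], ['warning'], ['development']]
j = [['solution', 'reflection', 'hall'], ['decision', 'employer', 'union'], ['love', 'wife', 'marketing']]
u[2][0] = 'depth'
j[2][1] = 'wife'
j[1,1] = 'employer'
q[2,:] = ['warning']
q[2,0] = 'warning'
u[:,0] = ['actor', 'studio', 'depth']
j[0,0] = 'solution'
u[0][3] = 'relationship'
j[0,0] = 'solution'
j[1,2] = 'union'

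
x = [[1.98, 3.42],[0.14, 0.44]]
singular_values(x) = [3.98, 0.1]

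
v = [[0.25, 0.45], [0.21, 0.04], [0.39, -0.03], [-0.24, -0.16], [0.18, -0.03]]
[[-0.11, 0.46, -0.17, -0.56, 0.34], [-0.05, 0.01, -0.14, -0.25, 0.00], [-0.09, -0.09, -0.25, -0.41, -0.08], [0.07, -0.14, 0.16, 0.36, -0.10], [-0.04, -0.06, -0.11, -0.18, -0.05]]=v @ [[-0.23, -0.15, -0.64, -1.09, -0.15], [-0.11, 1.11, -0.02, -0.63, 0.85]]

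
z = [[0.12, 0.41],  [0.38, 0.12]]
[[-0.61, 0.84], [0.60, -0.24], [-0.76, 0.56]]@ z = [[0.25, -0.15], [-0.02, 0.22], [0.12, -0.24]]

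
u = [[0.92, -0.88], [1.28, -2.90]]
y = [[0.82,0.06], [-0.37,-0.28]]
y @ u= [[0.83, -0.9],[-0.7, 1.14]]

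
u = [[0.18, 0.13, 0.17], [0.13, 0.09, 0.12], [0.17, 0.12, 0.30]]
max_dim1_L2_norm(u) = 0.37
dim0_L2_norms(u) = [0.28, 0.2, 0.37]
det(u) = -0.00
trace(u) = 0.57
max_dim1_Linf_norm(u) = 0.3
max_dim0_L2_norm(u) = 0.37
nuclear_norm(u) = 0.58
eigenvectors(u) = [[-0.56, -0.59, 0.58], [-0.40, -0.43, -0.81], [-0.73, 0.68, -0.01]]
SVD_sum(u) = [[0.15,  0.11,  0.20], [0.11,  0.08,  0.14], [0.20,  0.14,  0.26]] + [[0.03,0.02,-0.03],[0.02,0.01,-0.02],[-0.03,-0.02,0.04]] + [[-0.00, 0.0, 0.0], [0.0, -0.00, -0.0], [0.0, -0.0, -0.00]]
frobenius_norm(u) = 0.50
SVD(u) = [[-0.56, -0.59, -0.58], [-0.4, -0.43, 0.81], [-0.73, 0.68, 0.01]] @ diag([0.494821180350141, 0.07775202935428897, 0.0025732097044301144]) @ [[-0.56, -0.40, -0.73], [-0.59, -0.43, 0.68], [0.58, -0.81, -0.01]]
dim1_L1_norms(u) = [0.48, 0.34, 0.59]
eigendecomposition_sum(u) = [[0.15, 0.11, 0.20], [0.11, 0.08, 0.14], [0.2, 0.14, 0.26]] + [[0.03, 0.02, -0.03], [0.02, 0.01, -0.02], [-0.03, -0.02, 0.04]] + [[-0.0, 0.00, 0.0], [0.0, -0.0, -0.00], [0.00, -0.0, -0.00]]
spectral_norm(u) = 0.49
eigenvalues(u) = [0.49, 0.08, -0.0]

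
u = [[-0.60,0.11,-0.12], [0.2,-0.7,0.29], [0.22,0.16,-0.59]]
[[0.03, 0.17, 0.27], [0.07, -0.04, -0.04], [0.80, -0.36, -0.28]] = u@[[0.13, -0.35, -0.51], [-0.68, 0.18, 0.04], [-1.50, 0.53, 0.30]]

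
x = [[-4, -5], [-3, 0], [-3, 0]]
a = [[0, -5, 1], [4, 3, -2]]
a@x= [[12, 0], [-19, -20]]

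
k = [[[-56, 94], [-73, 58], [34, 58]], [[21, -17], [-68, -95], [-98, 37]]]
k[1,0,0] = 21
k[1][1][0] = -68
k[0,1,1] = 58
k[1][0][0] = 21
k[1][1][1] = -95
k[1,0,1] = -17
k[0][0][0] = -56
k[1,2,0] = -98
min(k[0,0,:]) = -56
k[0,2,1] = 58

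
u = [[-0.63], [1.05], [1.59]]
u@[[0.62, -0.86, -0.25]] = [[-0.39, 0.54, 0.16], [0.65, -0.9, -0.26], [0.99, -1.37, -0.4]]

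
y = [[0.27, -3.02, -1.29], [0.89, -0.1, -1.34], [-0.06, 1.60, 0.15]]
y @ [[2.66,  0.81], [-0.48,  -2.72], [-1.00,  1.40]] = [[3.46, 6.63], [3.76, -0.88], [-1.08, -4.19]]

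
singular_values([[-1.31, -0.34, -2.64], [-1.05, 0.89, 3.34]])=[4.35, 1.7]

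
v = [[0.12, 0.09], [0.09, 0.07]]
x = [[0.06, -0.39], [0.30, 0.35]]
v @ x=[[0.03,-0.02],[0.03,-0.01]]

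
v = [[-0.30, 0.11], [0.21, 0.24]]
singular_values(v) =[0.37, 0.26]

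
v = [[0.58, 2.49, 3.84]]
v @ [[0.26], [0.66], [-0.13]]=[[1.3]]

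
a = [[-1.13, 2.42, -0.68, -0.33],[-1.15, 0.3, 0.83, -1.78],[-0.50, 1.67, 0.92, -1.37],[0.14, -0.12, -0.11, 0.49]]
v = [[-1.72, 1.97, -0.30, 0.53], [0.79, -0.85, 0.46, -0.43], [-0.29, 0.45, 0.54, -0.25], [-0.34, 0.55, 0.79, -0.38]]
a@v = [[4.16,-4.77,0.82,-1.34], [2.58,-3.13,-0.48,-0.27], [2.38,-2.74,0.33,-0.69], [-0.47,0.60,0.23,-0.03]]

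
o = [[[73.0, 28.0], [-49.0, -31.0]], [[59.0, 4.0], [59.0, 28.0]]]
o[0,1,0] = -49.0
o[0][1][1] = -31.0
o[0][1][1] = -31.0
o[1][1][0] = 59.0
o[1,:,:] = [[59.0, 4.0], [59.0, 28.0]]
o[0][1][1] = -31.0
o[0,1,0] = -49.0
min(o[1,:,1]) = 4.0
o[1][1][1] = 28.0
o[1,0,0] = 59.0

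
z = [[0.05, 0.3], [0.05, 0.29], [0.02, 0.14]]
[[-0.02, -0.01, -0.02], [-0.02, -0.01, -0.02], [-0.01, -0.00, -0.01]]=z @ [[0.08, -0.07, 0.05], [-0.07, -0.02, -0.08]]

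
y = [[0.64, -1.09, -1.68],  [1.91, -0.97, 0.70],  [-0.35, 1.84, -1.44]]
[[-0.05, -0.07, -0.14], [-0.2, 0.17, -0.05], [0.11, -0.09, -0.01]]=y @ [[-0.08,0.07,-0.03],[0.03,0.01,0.03],[-0.02,0.06,0.05]]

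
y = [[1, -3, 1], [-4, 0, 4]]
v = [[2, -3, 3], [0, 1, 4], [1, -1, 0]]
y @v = [[3, -7, -9], [-4, 8, -12]]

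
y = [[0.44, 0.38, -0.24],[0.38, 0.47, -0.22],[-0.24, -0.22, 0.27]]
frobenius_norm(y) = 0.99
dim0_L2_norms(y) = [0.63, 0.64, 0.42]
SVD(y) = [[-0.64, -0.04, 0.77], [-0.65, -0.51, -0.56], [0.41, -0.86, 0.3]] @ diag([0.9833871116121333, 0.12848487005609702, 0.06812801833176987]) @ [[-0.64, -0.65, 0.41],[-0.04, -0.51, -0.86],[0.77, -0.56, 0.3]]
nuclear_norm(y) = 1.18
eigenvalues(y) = [0.98, 0.07, 0.13]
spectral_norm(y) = 0.98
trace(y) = 1.18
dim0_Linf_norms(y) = [0.44, 0.47, 0.27]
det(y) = 0.01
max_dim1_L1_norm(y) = 1.07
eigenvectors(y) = [[0.64, 0.77, 0.04], [0.65, -0.56, 0.51], [-0.41, 0.3, 0.86]]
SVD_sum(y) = [[0.4, 0.41, -0.26], [0.41, 0.41, -0.26], [-0.26, -0.26, 0.17]] + [[0.00, 0.0, 0.0], [0.0, 0.03, 0.06], [0.00, 0.06, 0.09]] + [[0.04, -0.03, 0.02], [-0.03, 0.02, -0.01], [0.02, -0.01, 0.01]]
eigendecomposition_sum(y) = [[0.40,  0.41,  -0.26], [0.41,  0.41,  -0.26], [-0.26,  -0.26,  0.17]] + [[0.04, -0.03, 0.02], [-0.03, 0.02, -0.01], [0.02, -0.01, 0.01]] + [[0.0, 0.00, 0.00], [0.0, 0.03, 0.06], [0.0, 0.06, 0.09]]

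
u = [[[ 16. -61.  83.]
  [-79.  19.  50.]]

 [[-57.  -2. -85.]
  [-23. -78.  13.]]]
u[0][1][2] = 50.0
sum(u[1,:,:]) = -232.0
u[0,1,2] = 50.0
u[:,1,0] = [-79.0, -23.0]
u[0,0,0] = 16.0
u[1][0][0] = -57.0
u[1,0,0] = -57.0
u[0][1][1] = 19.0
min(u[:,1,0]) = -79.0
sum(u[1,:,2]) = -72.0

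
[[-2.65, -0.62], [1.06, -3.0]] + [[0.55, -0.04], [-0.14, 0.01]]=[[-2.1, -0.66],[0.92, -2.99]]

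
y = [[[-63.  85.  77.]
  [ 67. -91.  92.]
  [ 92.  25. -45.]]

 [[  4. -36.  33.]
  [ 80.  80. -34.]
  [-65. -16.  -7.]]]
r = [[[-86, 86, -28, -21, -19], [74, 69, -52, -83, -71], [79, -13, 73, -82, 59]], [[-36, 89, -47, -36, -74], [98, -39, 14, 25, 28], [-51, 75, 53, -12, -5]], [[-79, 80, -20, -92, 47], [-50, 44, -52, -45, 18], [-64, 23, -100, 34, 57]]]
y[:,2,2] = [-45.0, -7.0]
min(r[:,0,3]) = -92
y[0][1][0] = 67.0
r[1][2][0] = -51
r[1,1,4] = 28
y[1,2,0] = -65.0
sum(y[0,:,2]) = 124.0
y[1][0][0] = 4.0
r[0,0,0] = -86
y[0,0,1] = 85.0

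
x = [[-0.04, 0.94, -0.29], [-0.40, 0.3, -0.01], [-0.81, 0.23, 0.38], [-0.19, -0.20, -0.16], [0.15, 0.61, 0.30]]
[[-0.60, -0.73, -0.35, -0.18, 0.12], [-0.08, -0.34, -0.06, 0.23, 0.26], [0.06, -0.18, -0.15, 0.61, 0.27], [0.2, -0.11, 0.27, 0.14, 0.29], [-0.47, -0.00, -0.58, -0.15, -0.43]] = x @ [[-0.29, 0.45, -0.28, -0.71, -0.74],[-0.67, -0.51, -0.58, -0.16, -0.14],[-0.06, 0.80, -0.63, 0.19, -0.78]]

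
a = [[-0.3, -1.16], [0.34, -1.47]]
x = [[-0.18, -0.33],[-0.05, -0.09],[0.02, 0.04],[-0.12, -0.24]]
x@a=[[-0.06,0.69], [-0.02,0.19], [0.01,-0.08], [-0.05,0.49]]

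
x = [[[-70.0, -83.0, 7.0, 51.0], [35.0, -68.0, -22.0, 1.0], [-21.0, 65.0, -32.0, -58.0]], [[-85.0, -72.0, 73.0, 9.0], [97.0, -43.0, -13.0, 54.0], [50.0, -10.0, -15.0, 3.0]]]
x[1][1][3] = 54.0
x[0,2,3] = -58.0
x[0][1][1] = -68.0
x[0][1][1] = -68.0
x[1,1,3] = 54.0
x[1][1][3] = 54.0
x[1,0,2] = 73.0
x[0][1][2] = -22.0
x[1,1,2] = -13.0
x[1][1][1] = -43.0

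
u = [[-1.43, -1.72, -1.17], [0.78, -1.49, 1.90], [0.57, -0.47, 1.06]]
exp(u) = [[-0.14,0.04,-1.66], [0.32,-0.20,1.08], [0.31,-0.58,1.74]]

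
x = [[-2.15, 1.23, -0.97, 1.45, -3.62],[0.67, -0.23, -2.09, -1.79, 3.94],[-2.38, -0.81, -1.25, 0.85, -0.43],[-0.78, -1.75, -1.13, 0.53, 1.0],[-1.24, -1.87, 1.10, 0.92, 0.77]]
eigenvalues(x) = [(-2.82+1.34j), (-2.82-1.34j), (1.53+1.25j), (1.53-1.25j), (0.27+0j)]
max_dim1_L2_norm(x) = 4.86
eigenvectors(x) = [[(-0.37+0.36j), (-0.37-0.36j), (-0.4+0.09j), -0.40-0.09j, (0.22+0j)], [(-0.33-0.39j), -0.33+0.39j, 0.32-0.38j, (0.32+0.38j), 0.29+0.00j], [(-0.55+0j), (-0.55-0j), 0.25-0.02j, 0.25+0.02j, (-0.12+0j)], [(-0.33-0.24j), (-0.33+0.24j), 0.33+0.20j, 0.33-0.20j, 0.86+0.00j], [(-0.03-0.03j), (-0.03+0.03j), 0.61+0.00j, 0.61-0.00j, (0.33+0j)]]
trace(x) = -2.33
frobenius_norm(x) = 8.28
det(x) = 10.05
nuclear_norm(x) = 14.61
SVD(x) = [[-0.69, -0.16, -0.47, -0.08, 0.52], [0.69, -0.24, -0.54, -0.29, 0.3], [-0.19, -0.64, -0.18, -0.28, -0.66], [0.12, -0.56, 0.05, 0.81, 0.15], [0.01, -0.44, 0.67, -0.43, 0.42]] @ diag([6.448728670904352, 4.078801918354592, 3.105514133451064, 0.833639254704722, 0.1476516164291811]) @ [[0.36, -0.17, -0.1, -0.36, 0.84],[0.66, 0.53, 0.39, -0.26, -0.24],[0.07, -0.53, 0.81, 0.25, 0.07],[0.64, -0.5, -0.43, 0.24, -0.32],[0.15, 0.40, -0.04, 0.83, 0.36]]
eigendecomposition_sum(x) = [[(-1.47-0.27j), 0.12+0.18j, -0.05+1.16j, 0.89+0.56j, -1.48-1.04j], [(0.38-1.43j), -0.19+0.11j, -1.14-0.14j, -0.62+0.84j, 1.14-1.39j], [(-0.92-1.31j), -0.04+0.23j, (-0.91+0.85j), 0.26+1.10j, (-0.35-1.91j)], [0.02-1.20j, -0.13+0.12j, (-0.93+0.11j), (-0.33+0.79j), (0.63-1.31j)], [(0.01-0.12j), (-0.01+0.01j), -0.10+0.00j, -0.04+0.08j, 0.08-0.13j]] + [[(-1.47+0.27j), (0.12-0.18j), (-0.05-1.16j), 0.89-0.56j, -1.48+1.04j],[(0.38+1.43j), (-0.19-0.11j), (-1.14+0.14j), -0.62-0.84j, (1.14+1.39j)],[-0.92+1.31j, -0.04-0.23j, -0.91-0.85j, 0.26-1.10j, (-0.35+1.91j)],[(0.02+1.2j), (-0.13-0.12j), -0.93-0.11j, -0.33-0.79j, 0.63+1.31j],[0.01+0.12j, (-0.01-0.01j), (-0.1-0j), (-0.04-0.08j), (0.08+0.13j)]] + [[0.37-0.39j, (0.48-0.72j), (-0.4+0.34j), -0.18+0.64j, (-0.35-0.65j)],[-0.07+0.65j, (0.06+1.05j), (0.14-0.62j), (-0.29-0.76j), 0.81+0.38j],[-0.26+0.20j, -0.35+0.38j, 0.27-0.16j, 0.17-0.37j, (0.14+0.42j)],[-0.51+0.02j, -0.80+0.17j, 0.49+0.03j, (0.55-0.31j), (-0.19+0.67j)],[(-0.67+0.45j), -0.94+0.89j, 0.70-0.36j, (0.48-0.88j), (0.29+1.06j)]] + [[(0.37+0.39j),  (0.48+0.72j),  -0.40-0.34j,  (-0.18-0.64j),  (-0.35+0.65j)], [(-0.07-0.65j),  (0.06-1.05j),  0.14+0.62j,  (-0.29+0.76j),  0.81-0.38j], [-0.26-0.20j,  (-0.35-0.38j),  (0.27+0.16j),  (0.17+0.37j),  (0.14-0.42j)], [-0.51-0.02j,  -0.80-0.17j,  0.49-0.03j,  0.55+0.31j,  -0.19-0.67j], [-0.67-0.45j,  (-0.94-0.89j),  0.70+0.36j,  0.48+0.88j,  0.29-1.06j]] + [[0.05+0.00j, (0.03+0j), (-0.07-0j), 0.03-0.00j, 0.03+0.00j], [0.07+0.00j, (0.04+0j), -0.09-0.00j, 0.03-0.00j, 0.04+0.00j], [-0.03-0.00j, -0.01-0.00j, (0.04+0j), -0.01+0.00j, (-0.02-0j)], [0.19+0.00j, (0.11+0j), -0.26-0.00j, (0.1-0j), (0.12+0j)], [(0.07+0j), 0.04+0.00j, -0.10-0.00j, 0.04-0.00j, (0.05+0j)]]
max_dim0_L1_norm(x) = 9.76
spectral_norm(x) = 6.45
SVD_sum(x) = [[-1.58, 0.74, 0.45, 1.60, -3.73], [1.58, -0.74, -0.45, -1.60, 3.73], [-0.44, 0.21, 0.13, 0.45, -1.05], [0.28, -0.13, -0.08, -0.28, 0.66], [0.03, -0.01, -0.01, -0.03, 0.06]] + [[-0.44, -0.35, -0.26, 0.17, 0.16],[-0.64, -0.52, -0.38, 0.25, 0.23],[-1.73, -1.4, -1.02, 0.68, 0.62],[-1.50, -1.21, -0.89, 0.59, 0.54],[-1.20, -0.97, -0.71, 0.47, 0.43]] + [[-0.11, 0.78, -1.19, -0.37, -0.10], [-0.12, 0.89, -1.36, -0.42, -0.11], [-0.04, 0.3, -0.46, -0.14, -0.04], [0.01, -0.08, 0.13, 0.04, 0.01], [0.15, -1.09, 1.66, 0.51, 0.14]] + [[-0.04, 0.03, 0.03, -0.02, 0.02], [-0.15, 0.12, 0.1, -0.06, 0.08], [-0.15, 0.12, 0.10, -0.06, 0.07], [0.43, -0.33, -0.29, 0.16, -0.21], [-0.23, 0.18, 0.15, -0.09, 0.11]] + [[0.01, 0.03, -0.0, 0.06, 0.03], [0.01, 0.02, -0.0, 0.04, 0.02], [-0.01, -0.04, 0.0, -0.08, -0.04], [0.0, 0.01, -0.0, 0.02, 0.01], [0.01, 0.02, -0.00, 0.05, 0.02]]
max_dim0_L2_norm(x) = 5.51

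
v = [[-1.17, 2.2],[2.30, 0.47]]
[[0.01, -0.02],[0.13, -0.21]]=v @ [[0.05, -0.08],[0.03, -0.05]]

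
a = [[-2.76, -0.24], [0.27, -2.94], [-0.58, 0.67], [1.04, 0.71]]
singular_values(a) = [3.12, 3.01]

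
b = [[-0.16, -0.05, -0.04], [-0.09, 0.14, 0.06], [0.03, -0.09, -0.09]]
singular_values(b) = [0.22, 0.17, 0.03]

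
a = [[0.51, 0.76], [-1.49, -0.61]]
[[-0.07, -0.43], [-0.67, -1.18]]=a @ [[0.67, 1.41], [-0.54, -1.51]]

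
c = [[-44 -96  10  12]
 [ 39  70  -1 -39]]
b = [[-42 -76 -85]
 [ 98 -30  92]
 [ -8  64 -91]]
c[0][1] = -96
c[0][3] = 12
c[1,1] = 70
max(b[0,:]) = -42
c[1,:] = [39, 70, -1, -39]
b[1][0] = 98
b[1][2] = 92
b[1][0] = 98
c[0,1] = -96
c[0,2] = 10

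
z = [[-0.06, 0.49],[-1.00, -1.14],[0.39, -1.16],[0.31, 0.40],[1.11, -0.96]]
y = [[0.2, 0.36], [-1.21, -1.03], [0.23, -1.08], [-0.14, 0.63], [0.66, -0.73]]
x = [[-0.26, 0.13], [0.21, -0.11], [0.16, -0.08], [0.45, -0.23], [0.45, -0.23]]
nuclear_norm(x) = 0.83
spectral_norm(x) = 0.83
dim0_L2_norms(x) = [0.74, 0.38]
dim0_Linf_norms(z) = [1.11, 1.16]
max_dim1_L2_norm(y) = 1.59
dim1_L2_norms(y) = [0.41, 1.59, 1.1, 0.65, 0.98]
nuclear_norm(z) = 3.56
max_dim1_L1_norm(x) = 0.68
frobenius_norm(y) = 2.30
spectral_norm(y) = 1.86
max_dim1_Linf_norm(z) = 1.16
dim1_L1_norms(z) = [0.55, 2.14, 1.55, 0.71, 2.07]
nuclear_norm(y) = 3.22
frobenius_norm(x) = 0.83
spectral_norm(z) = 2.00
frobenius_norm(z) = 2.54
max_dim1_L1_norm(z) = 2.14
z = y + x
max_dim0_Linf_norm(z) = 1.16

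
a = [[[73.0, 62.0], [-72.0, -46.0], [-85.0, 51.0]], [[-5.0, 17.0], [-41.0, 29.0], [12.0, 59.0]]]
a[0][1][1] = -46.0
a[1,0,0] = -5.0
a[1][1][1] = 29.0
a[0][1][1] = -46.0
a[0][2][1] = 51.0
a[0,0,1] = 62.0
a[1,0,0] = -5.0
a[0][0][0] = 73.0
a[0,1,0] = -72.0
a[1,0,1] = 17.0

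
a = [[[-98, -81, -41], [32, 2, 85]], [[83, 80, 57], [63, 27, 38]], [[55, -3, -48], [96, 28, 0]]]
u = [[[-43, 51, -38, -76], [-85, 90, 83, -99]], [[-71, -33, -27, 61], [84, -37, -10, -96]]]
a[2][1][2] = 0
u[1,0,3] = 61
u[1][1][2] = -10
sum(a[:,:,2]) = 91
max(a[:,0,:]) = 83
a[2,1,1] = 28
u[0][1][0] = -85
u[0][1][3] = -99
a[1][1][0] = 63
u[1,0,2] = -27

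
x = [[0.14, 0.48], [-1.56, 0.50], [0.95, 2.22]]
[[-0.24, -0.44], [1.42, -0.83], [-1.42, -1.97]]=x @[[-0.98, 0.22],[-0.22, -0.98]]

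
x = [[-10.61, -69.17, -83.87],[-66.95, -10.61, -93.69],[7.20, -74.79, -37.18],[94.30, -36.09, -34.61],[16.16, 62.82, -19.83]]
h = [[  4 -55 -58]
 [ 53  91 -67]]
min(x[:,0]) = -66.95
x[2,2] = -37.18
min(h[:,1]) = -55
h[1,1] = 91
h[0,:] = [4, -55, -58]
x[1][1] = -10.61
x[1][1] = -10.61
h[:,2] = [-58, -67]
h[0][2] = -58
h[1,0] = 53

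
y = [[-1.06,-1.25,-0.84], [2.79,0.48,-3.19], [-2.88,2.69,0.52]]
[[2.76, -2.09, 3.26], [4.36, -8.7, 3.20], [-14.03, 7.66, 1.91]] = y @ [[1.67, -1.1, -1.21], [-3.35, 1.29, -0.18], [-0.41, 1.96, -2.09]]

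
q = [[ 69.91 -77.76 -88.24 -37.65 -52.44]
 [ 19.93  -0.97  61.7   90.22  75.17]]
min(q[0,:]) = -88.24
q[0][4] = -52.44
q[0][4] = -52.44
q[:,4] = [-52.44, 75.17]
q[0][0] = 69.91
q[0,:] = [69.91, -77.76, -88.24, -37.65, -52.44]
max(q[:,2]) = 61.7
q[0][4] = -52.44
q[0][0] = 69.91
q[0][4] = -52.44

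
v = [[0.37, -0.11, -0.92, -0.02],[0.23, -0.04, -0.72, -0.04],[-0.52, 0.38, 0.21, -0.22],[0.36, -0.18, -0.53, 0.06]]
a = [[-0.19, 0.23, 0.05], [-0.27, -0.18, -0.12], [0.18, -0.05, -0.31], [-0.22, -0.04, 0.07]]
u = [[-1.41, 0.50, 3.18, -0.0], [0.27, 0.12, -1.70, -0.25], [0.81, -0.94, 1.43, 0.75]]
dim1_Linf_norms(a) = [0.23, 0.27, 0.31, 0.22]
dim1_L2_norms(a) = [0.3, 0.35, 0.36, 0.23]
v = a @ u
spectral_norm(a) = 0.47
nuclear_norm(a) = 1.05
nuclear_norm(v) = 2.06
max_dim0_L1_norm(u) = 6.31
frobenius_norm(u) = 4.42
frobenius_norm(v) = 1.59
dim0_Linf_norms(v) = [0.52, 0.38, 0.92, 0.22]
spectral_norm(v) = 1.49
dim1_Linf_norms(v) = [0.92, 0.72, 0.52, 0.53]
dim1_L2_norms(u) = [3.51, 1.74, 2.04]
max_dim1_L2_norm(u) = 3.51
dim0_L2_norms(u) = [1.65, 1.07, 3.88, 0.79]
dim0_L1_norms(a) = [0.86, 0.5, 0.55]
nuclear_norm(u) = 5.85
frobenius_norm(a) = 0.63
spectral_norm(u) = 4.03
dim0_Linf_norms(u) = [1.41, 0.94, 3.18, 0.75]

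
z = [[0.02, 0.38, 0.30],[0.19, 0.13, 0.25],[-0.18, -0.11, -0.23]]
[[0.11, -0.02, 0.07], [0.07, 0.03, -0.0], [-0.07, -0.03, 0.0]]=z @ [[0.15, 0.08, -0.26], [0.24, -0.18, 0.09], [0.06, 0.17, 0.14]]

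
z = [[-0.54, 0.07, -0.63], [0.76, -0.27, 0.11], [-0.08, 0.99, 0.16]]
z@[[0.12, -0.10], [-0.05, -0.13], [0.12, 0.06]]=[[-0.14, 0.01], [0.12, -0.03], [-0.04, -0.11]]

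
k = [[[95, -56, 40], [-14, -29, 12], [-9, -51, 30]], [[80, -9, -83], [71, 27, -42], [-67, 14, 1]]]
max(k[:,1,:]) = 71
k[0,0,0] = 95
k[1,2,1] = 14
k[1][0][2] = -83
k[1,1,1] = 27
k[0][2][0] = -9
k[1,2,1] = 14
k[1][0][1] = -9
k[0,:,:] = [[95, -56, 40], [-14, -29, 12], [-9, -51, 30]]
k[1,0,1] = -9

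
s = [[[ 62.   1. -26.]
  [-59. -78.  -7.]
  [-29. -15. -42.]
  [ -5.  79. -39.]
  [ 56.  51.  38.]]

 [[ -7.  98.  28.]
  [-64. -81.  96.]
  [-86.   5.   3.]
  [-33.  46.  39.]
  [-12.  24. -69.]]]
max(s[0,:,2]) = 38.0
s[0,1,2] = -7.0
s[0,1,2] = -7.0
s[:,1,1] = [-78.0, -81.0]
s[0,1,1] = -78.0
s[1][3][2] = 39.0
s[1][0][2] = 28.0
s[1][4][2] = -69.0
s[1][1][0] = -64.0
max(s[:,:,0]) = 62.0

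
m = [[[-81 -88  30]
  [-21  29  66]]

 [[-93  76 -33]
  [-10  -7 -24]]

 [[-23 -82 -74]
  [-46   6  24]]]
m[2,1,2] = 24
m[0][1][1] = 29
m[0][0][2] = 30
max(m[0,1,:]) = 66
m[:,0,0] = [-81, -93, -23]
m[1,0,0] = -93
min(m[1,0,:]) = -93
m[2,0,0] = -23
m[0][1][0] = -21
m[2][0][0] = -23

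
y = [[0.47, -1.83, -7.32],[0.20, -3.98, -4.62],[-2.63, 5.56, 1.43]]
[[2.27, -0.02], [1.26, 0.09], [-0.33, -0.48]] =y @ [[0.08,  0.11], [0.06,  -0.04], [-0.32,  0.02]]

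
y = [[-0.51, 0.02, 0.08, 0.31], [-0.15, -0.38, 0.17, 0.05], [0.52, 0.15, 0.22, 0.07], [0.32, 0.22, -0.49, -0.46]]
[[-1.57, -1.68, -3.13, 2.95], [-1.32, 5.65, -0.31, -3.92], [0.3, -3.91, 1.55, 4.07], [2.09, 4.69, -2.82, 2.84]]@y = [[0.37, 0.79, -2.55, -2.15], [-1.59, -3.08, 2.71, 1.65], [2.54, 2.62, -2.29, -1.87], [-2.33, -1.54, -1.05, -0.62]]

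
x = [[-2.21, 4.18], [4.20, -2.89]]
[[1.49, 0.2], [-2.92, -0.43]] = x @ [[-0.71, -0.11], [-0.02, -0.01]]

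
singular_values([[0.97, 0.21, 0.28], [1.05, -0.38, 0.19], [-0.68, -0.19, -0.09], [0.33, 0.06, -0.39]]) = [1.64, 0.48, 0.45]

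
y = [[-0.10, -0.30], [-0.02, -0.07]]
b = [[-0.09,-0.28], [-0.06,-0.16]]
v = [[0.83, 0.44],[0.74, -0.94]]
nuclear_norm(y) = 0.33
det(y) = 0.00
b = v @ y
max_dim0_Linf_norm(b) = 0.28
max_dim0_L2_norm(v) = 1.11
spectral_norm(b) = 0.34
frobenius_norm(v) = 1.52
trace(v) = -0.11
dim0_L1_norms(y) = [0.12, 0.37]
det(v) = -1.11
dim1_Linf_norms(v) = [0.83, 0.94]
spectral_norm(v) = 1.22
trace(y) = -0.17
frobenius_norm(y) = 0.32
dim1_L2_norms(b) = [0.29, 0.17]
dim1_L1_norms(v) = [1.27, 1.68]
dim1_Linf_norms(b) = [0.28, 0.16]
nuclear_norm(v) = 2.13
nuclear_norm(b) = 0.35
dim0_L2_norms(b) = [0.11, 0.32]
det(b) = -0.00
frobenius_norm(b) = 0.34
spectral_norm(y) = 0.32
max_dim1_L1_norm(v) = 1.68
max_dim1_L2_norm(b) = 0.29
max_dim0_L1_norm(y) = 0.37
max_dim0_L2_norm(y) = 0.31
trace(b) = -0.25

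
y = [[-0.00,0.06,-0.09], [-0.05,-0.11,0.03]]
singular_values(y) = [0.15, 0.06]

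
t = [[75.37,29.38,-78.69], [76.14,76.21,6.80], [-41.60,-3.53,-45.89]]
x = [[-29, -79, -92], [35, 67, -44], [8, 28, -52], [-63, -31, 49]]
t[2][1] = -3.53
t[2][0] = -41.6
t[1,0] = 76.14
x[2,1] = 28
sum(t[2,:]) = -91.02000000000001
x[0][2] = -92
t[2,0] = -41.6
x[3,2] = 49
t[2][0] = -41.6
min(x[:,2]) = -92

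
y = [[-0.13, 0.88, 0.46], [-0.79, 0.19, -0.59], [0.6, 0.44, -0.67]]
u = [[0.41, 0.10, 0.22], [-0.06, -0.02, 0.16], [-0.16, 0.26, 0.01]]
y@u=[[-0.18, 0.09, 0.12], [-0.24, -0.24, -0.15], [0.33, -0.12, 0.2]]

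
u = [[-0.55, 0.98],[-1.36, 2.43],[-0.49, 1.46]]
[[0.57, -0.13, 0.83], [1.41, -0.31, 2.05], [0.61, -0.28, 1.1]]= u@[[-0.73, -0.27, -0.4], [0.17, -0.28, 0.62]]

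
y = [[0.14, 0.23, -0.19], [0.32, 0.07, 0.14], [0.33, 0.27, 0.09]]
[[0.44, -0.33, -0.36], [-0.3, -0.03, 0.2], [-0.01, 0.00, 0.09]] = y@ [[-0.6, -1.02, -0.08], [1.16, 0.65, -0.13], [-1.35, 1.79, 1.68]]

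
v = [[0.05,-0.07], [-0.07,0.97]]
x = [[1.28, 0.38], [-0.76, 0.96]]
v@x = [[0.12, -0.05],[-0.83, 0.90]]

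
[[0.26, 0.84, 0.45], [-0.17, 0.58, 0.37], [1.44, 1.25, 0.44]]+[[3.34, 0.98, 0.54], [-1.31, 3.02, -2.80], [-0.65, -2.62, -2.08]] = [[3.60,1.82,0.99], [-1.48,3.60,-2.43], [0.79,-1.37,-1.64]]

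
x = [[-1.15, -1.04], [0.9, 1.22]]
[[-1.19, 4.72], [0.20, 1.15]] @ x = [[5.62,7.00], [0.80,1.19]]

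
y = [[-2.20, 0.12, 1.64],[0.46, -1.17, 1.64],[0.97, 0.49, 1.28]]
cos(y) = [[-0.81, -0.09, 0.23], [-0.03, 0.08, -0.26], [0.11, -0.05, -0.4]]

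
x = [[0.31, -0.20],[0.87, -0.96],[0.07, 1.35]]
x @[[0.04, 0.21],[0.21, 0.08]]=[[-0.03, 0.05], [-0.17, 0.11], [0.29, 0.12]]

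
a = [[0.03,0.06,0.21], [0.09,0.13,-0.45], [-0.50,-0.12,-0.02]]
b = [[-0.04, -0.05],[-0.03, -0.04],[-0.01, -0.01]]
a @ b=[[-0.01, -0.01],[-0.00, -0.01],[0.02, 0.03]]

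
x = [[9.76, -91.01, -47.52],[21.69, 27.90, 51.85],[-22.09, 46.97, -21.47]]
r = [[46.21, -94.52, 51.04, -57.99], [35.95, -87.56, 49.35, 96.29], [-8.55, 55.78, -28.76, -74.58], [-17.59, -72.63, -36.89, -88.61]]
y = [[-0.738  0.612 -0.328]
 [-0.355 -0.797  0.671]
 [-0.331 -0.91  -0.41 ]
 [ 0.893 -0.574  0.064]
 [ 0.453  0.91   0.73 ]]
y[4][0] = 0.453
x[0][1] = -91.01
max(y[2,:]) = -0.331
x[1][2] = 51.85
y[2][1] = -0.91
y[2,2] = -0.41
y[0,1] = 0.612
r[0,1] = -94.52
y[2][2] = -0.41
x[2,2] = -21.47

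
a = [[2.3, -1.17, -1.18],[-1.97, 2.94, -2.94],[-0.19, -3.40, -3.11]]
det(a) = -46.07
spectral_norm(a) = 5.08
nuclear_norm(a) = 11.62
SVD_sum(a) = [[0.8,-1.96,-0.59], [-0.93,2.28,0.68], [1.38,-3.39,-1.02]] + [[-0.03, 0.01, -0.07], [-1.43, 0.47, -3.49], [-0.94, 0.31, -2.3]] + [[1.53, 0.78, -0.52], [0.38, 0.2, -0.13], [-0.63, -0.32, 0.21]]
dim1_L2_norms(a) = [2.84, 4.6, 4.61]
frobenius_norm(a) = 7.11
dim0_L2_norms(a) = [3.03, 4.64, 4.44]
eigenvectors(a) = [[-0.24, 0.77, 0.22], [0.89, 0.52, 0.40], [-0.38, -0.37, 0.89]]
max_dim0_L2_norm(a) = 4.64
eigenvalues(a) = [4.73, 2.08, -4.68]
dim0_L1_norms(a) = [4.46, 7.51, 7.23]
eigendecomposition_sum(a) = [[0.77, -0.98, 0.25], [-2.82, 3.57, -0.91], [1.20, -1.52, 0.39]] + [[1.67, 0.24, -0.52], [1.12, 0.16, -0.34], [-0.79, -0.11, 0.24]] + [[-0.15, -0.43, -0.91], [-0.27, -0.79, -1.68], [-0.6, -1.76, -3.75]]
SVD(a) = [[0.43, 0.02, -0.9], [-0.5, 0.83, -0.23], [0.75, 0.55, 0.37]] @ diag([5.075093776546981, 4.556569059762238, 1.992160024413592]) @ [[0.36, -0.89, -0.27], [-0.38, 0.12, -0.92], [-0.85, -0.43, 0.29]]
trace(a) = 2.13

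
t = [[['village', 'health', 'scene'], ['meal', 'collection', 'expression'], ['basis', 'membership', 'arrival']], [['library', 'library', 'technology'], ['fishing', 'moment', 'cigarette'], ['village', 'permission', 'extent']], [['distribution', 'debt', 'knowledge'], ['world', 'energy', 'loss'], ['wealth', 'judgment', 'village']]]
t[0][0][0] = 'village'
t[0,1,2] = 'expression'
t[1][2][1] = 'permission'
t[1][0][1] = 'library'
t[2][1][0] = 'world'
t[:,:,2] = [['scene', 'expression', 'arrival'], ['technology', 'cigarette', 'extent'], ['knowledge', 'loss', 'village']]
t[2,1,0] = 'world'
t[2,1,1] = 'energy'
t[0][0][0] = 'village'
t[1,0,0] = 'library'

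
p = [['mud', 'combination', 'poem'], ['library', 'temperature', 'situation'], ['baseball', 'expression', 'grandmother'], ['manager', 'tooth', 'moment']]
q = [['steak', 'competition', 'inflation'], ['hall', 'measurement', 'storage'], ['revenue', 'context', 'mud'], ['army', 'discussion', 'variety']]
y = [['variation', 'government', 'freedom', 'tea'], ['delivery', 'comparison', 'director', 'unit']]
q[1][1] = 'measurement'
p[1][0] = 'library'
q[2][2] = 'mud'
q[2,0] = 'revenue'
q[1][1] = 'measurement'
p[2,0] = 'baseball'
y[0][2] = 'freedom'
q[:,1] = ['competition', 'measurement', 'context', 'discussion']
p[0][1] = 'combination'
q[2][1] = 'context'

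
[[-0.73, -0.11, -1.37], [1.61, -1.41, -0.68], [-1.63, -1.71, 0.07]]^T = [[-0.73, 1.61, -1.63],[-0.11, -1.41, -1.71],[-1.37, -0.68, 0.07]]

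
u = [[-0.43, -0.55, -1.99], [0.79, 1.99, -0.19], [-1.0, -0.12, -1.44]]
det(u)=-3.260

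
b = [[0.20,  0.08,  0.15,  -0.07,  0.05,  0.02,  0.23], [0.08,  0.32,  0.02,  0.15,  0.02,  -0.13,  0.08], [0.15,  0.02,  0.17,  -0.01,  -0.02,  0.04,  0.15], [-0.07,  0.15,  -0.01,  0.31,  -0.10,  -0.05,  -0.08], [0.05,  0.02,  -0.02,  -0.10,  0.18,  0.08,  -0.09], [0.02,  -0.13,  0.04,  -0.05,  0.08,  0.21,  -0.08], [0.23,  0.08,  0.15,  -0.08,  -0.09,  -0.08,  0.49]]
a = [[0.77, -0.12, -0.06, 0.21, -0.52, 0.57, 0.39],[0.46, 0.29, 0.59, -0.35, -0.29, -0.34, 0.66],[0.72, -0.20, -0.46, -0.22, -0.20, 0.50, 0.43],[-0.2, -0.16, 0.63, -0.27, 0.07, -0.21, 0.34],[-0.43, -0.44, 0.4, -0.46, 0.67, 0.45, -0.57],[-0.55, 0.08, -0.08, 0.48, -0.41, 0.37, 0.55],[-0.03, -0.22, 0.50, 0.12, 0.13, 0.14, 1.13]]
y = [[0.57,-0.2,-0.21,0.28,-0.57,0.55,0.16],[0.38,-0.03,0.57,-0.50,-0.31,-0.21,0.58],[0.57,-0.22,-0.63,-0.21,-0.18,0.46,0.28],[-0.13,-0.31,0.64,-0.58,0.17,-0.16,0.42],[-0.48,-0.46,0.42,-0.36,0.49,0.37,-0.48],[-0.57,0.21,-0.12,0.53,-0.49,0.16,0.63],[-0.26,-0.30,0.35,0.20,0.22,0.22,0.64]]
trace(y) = 0.62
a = y + b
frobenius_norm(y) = 2.84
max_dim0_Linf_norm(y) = 0.64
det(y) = 0.05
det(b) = -0.00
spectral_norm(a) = 1.96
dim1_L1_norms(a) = [2.64, 2.98, 2.73, 1.88, 3.42, 2.52, 2.27]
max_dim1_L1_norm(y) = 3.06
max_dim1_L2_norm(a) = 1.31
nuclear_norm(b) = 1.89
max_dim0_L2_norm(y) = 1.29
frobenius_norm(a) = 3.05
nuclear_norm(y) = 6.44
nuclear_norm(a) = 6.84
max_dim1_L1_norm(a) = 3.42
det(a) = 0.12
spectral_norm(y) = 1.71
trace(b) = 1.88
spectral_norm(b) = 0.75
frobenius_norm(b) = 0.99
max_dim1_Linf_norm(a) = 1.13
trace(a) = 2.50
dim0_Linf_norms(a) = [0.77, 0.44, 0.63, 0.48, 0.67, 0.57, 1.13]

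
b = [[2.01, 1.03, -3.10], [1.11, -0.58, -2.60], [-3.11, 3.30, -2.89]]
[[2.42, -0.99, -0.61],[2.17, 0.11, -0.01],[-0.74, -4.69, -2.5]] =b @ [[0.47, 0.38, 0.19], [-0.28, -0.80, -0.42], [-0.57, 0.3, 0.18]]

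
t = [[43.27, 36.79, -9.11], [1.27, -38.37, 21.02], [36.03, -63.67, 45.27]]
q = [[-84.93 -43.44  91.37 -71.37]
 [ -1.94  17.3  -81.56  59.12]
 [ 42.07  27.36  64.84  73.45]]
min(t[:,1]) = -63.67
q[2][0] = 42.07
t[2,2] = 45.27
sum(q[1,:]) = -7.080000000000005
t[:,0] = [43.27, 1.27, 36.03]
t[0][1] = 36.79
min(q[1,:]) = -81.56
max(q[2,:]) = 73.45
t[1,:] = [1.27, -38.37, 21.02]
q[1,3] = 59.12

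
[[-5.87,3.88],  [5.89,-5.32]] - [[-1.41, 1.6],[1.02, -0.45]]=[[-4.46, 2.28],[4.87, -4.87]]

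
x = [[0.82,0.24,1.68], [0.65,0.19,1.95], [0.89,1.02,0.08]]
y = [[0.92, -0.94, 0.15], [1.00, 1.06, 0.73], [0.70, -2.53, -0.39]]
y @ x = [[0.28, 0.2, -0.28], [2.16, 1.19, 3.81], [-1.42, -0.71, -3.79]]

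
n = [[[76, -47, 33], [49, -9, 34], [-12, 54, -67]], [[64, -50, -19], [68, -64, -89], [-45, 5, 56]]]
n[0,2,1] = 54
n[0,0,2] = 33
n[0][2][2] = -67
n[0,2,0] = -12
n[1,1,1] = -64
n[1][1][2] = -89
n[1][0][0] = 64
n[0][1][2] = 34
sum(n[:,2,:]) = -9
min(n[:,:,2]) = -89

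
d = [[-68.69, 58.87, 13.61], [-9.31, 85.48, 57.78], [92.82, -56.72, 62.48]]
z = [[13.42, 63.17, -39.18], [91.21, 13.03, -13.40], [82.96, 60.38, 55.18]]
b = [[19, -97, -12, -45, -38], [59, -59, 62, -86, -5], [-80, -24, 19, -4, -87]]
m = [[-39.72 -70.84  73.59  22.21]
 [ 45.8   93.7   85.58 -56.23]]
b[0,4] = -38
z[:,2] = [-39.18, -13.4, 55.18]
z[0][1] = 63.17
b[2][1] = -24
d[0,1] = 58.87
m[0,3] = 22.21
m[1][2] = 85.58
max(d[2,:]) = 92.82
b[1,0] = 59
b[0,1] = -97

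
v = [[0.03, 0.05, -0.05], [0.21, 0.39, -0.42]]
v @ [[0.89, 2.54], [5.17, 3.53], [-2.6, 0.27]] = [[0.42, 0.24], [3.30, 1.8]]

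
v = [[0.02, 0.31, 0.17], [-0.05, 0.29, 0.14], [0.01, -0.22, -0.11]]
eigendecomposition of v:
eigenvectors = [[0.75+0.00j, (0.75-0j), -0.22+0.00j],[(0.43+0.22j), (0.43-0.22j), -0.46+0.00j],[-0.45-0.07j, -0.45+0.07j, 0.86+0.00j]]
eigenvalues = [(0.1+0.08j), (0.1-0.08j), (0.01+0j)]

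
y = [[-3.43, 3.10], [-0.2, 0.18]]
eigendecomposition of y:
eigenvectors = [[-1.0, -0.67], [-0.06, -0.74]]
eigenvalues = [-3.25, -0.0]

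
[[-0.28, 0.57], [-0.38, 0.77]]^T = [[-0.28, -0.38], [0.57, 0.77]]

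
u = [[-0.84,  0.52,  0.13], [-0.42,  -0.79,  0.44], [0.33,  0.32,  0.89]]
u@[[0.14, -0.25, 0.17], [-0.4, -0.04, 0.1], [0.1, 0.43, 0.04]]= [[-0.31, 0.25, -0.09],[0.30, 0.33, -0.13],[0.01, 0.29, 0.12]]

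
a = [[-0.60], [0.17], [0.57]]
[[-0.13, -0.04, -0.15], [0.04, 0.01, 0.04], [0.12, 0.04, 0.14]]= a @[[0.21, 0.07, 0.25]]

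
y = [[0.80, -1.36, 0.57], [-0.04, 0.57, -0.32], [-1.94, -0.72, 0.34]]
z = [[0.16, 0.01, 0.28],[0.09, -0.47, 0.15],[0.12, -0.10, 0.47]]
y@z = [[0.07, 0.59, 0.29], [0.01, -0.24, -0.08], [-0.33, 0.28, -0.49]]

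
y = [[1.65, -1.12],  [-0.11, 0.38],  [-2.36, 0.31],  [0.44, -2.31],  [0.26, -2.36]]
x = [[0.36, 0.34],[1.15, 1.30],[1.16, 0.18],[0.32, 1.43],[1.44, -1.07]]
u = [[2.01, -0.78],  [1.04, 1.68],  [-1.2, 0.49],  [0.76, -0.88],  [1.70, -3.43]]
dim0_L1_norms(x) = [4.43, 4.32]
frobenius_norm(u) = 5.12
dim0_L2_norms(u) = [3.17, 4.03]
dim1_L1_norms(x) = [0.7, 2.45, 1.34, 1.75, 2.51]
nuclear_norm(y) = 6.30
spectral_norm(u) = 4.55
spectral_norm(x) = 2.40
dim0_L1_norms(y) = [4.82, 6.48]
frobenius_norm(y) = 4.58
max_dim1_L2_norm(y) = 2.38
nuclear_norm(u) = 6.90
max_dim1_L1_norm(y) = 2.77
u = x + y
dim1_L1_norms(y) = [2.77, 0.49, 2.67, 2.75, 2.62]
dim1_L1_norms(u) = [2.79, 2.72, 1.69, 1.64, 5.13]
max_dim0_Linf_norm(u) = 3.43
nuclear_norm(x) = 4.46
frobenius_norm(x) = 3.16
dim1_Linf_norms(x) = [0.36, 1.3, 1.16, 1.43, 1.44]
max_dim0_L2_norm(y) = 3.52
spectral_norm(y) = 3.89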